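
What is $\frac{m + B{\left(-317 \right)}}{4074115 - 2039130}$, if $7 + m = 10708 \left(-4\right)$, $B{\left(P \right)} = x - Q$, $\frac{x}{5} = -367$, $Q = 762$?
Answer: $- \frac{45436}{2034985} \approx -0.022327$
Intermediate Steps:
$x = -1835$ ($x = 5 \left(-367\right) = -1835$)
$B{\left(P \right)} = -2597$ ($B{\left(P \right)} = -1835 - 762 = -2597$)
$m = -42839$ ($m = -7 + 10708 \left(-4\right) = -7 - 42832 = -42839$)
$\frac{m + B{\left(-317 \right)}}{4074115 - 2039130} = \frac{-42839 - 2597}{4074115 - 2039130} = - \frac{45436}{2034985}$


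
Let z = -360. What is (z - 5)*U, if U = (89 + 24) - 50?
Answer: -22995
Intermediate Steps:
U = 63 (U = 113 - 50 = 63)
(z - 5)*U = (-360 - 5)*63 = -365*63 = -22995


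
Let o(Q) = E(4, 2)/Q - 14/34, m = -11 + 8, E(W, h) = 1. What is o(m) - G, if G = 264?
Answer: -13502/51 ≈ -264.75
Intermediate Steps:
m = -3
o(Q) = -7/17 + 1/Q (o(Q) = 1/Q - 14/34 = 1/Q - 14*1/34 = 1/Q - 7/17 = -7/17 + 1/Q)
o(m) - G = (-7/17 + 1/(-3)) - 1*264 = (-7/17 - 1/3) - 264 = -38/51 - 264 = -13502/51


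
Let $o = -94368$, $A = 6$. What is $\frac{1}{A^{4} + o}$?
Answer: $- \frac{1}{93072} \approx -1.0744 \cdot 10^{-5}$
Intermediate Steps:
$\frac{1}{A^{4} + o} = \frac{1}{6^{4} - 94368} = \frac{1}{1296 - 94368} = \frac{1}{-93072} = - \frac{1}{93072}$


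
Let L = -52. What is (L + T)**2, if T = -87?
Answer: 19321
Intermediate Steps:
(L + T)**2 = (-52 - 87)**2 = (-139)**2 = 19321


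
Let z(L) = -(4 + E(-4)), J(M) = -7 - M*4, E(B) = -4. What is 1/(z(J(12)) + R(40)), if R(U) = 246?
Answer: 1/246 ≈ 0.0040650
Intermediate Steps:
J(M) = -7 - 4*M
z(L) = 0 (z(L) = -(4 - 4) = -1*0 = 0)
1/(z(J(12)) + R(40)) = 1/(0 + 246) = 1/246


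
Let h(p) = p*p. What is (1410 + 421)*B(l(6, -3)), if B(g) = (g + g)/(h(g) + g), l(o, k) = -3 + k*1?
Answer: -3662/5 ≈ -732.40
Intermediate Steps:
h(p) = p**2
l(o, k) = -3 + k
B(g) = 2*g/(g + g**2) (B(g) = (g + g)/(g**2 + g) = (2*g)/(g + g**2) = 2*g/(g + g**2))
(1410 + 421)*B(l(6, -3)) = (1410 + 421)*(2/(1 + (-3 - 3))) = 1831*(2/(1 - 6)) = 1831*(2/(-5)) = 1831*(2*(-1/5)) = 1831*(-2/5) = -3662/5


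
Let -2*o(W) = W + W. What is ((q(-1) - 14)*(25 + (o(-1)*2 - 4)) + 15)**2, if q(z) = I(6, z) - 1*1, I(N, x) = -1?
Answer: 124609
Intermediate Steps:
q(z) = -2 (q(z) = -1 - 1*1 = -1 - 1 = -2)
o(W) = -W (o(W) = -(W + W)/2 = -W)
((q(-1) - 14)*(25 + (o(-1)*2 - 4)) + 15)**2 = ((-2 - 14)*(25 + (-1*(-1)*2 - 4)) + 15)**2 = (-16*(25 + (1*2 - 4)) + 15)**2 = (-16*(25 + (2 - 4)) + 15)**2 = (-16*(25 - 2) + 15)**2 = (-16*23 + 15)**2 = (-368 + 15)**2 = (-353)**2 = 124609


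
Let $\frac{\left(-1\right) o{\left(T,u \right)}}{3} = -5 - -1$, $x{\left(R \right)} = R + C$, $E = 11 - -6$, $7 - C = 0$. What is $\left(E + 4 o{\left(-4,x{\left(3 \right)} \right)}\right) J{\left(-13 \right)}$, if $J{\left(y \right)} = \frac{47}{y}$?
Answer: $-235$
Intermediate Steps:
$C = 7$ ($C = 7 - 0 = 7 + 0 = 7$)
$E = 17$ ($E = 11 + 6 = 17$)
$x{\left(R \right)} = 7 + R$ ($x{\left(R \right)} = R + 7 = 7 + R$)
$o{\left(T,u \right)} = 12$ ($o{\left(T,u \right)} = - 3 \left(-5 - -1\right) = - 3 \left(-5 + 1\right) = \left(-3\right) \left(-4\right) = 12$)
$\left(E + 4 o{\left(-4,x{\left(3 \right)} \right)}\right) J{\left(-13 \right)} = \left(17 + 4 \cdot 12\right) \frac{47}{-13} = \left(17 + 48\right) 47 \left(- \frac{1}{13}\right) = 65 \left(- \frac{47}{13}\right) = -235$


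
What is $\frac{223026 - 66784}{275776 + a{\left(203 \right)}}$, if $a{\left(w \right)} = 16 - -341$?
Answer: $\frac{156242}{276133} \approx 0.56582$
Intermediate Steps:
$a{\left(w \right)} = 357$ ($a{\left(w \right)} = 16 + 341 = 357$)
$\frac{223026 - 66784}{275776 + a{\left(203 \right)}} = \frac{223026 - 66784}{275776 + 357} = \frac{223026 - 66784}{276133} = 156242 \cdot \frac{1}{276133} = \frac{156242}{276133}$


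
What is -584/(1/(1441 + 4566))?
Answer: -3508088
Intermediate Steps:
-584/(1/(1441 + 4566)) = -584/(1/6007) = -584/1/6007 = -584*6007 = -3508088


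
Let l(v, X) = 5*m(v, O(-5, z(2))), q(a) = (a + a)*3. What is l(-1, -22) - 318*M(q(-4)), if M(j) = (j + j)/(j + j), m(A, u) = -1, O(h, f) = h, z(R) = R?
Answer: -323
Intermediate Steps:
q(a) = 6*a (q(a) = (2*a)*3 = 6*a)
M(j) = 1 (M(j) = (2*j)/((2*j)) = (2*j)*(1/(2*j)) = 1)
l(v, X) = -5 (l(v, X) = 5*(-1) = -5)
l(-1, -22) - 318*M(q(-4)) = -5 - 318*1 = -5 - 318 = -323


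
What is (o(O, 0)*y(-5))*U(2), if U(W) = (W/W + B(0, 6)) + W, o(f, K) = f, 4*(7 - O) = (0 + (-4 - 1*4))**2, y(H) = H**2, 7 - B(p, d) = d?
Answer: -900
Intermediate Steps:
B(p, d) = 7 - d
O = -9 (O = 7 - (0 + (-4 - 1*4))**2/4 = 7 - (0 + (-4 - 4))**2/4 = 7 - (0 - 8)**2/4 = 7 - 1/4*(-8)**2 = 7 - 1/4*64 = 7 - 16 = -9)
U(W) = 2 + W (U(W) = (W/W + (7 - 1*6)) + W = (1 + (7 - 6)) + W = (1 + 1) + W = 2 + W)
(o(O, 0)*y(-5))*U(2) = (-9*(-5)**2)*(2 + 2) = -9*25*4 = -225*4 = -900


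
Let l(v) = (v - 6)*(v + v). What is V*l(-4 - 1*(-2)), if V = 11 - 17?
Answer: -192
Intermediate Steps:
V = -6
l(v) = 2*v*(-6 + v) (l(v) = (-6 + v)*(2*v) = 2*v*(-6 + v))
V*l(-4 - 1*(-2)) = -12*(-4 - 1*(-2))*(-6 + (-4 - 1*(-2))) = -12*(-4 + 2)*(-6 + (-4 + 2)) = -12*(-2)*(-6 - 2) = -12*(-2)*(-8) = -6*32 = -192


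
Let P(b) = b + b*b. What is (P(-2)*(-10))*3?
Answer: -60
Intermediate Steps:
P(b) = b + b²
(P(-2)*(-10))*3 = (-2*(1 - 2)*(-10))*3 = (-2*(-1)*(-10))*3 = (2*(-10))*3 = -20*3 = -60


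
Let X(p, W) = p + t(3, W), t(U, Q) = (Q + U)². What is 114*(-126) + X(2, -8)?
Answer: -14337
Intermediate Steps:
X(p, W) = p + (3 + W)² (X(p, W) = p + (W + 3)² = p + (3 + W)²)
114*(-126) + X(2, -8) = 114*(-126) + (2 + (3 - 8)²) = -14364 + (2 + (-5)²) = -14364 + (2 + 25) = -14364 + 27 = -14337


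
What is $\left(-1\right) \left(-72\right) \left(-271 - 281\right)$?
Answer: $-39744$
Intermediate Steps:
$\left(-1\right) \left(-72\right) \left(-271 - 281\right) = 72 \left(-271 - 281\right) = 72 \left(-552\right) = -39744$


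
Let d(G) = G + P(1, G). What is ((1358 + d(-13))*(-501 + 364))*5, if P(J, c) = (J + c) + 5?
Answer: -916530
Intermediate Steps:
P(J, c) = 5 + J + c
d(G) = 6 + 2*G (d(G) = G + (5 + 1 + G) = G + (6 + G) = 6 + 2*G)
((1358 + d(-13))*(-501 + 364))*5 = ((1358 + (6 + 2*(-13)))*(-501 + 364))*5 = ((1358 + (6 - 26))*(-137))*5 = ((1358 - 20)*(-137))*5 = (1338*(-137))*5 = -183306*5 = -916530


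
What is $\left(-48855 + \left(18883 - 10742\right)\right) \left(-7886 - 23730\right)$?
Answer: $1287213824$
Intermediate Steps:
$\left(-48855 + \left(18883 - 10742\right)\right) \left(-7886 - 23730\right) = \left(-48855 + \left(18883 - 10742\right)\right) \left(-31616\right) = \left(-48855 + 8141\right) \left(-31616\right) = \left(-40714\right) \left(-31616\right) = 1287213824$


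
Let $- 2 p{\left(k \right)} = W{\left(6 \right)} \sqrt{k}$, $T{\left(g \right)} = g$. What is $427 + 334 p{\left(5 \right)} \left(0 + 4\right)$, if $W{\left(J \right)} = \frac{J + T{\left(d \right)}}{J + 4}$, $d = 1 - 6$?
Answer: $427 - \frac{334 \sqrt{5}}{5} \approx 277.63$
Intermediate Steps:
$d = -5$ ($d = 1 - 6 = -5$)
$W{\left(J \right)} = \frac{-5 + J}{4 + J}$ ($W{\left(J \right)} = \frac{J - 5}{J + 4} = \frac{-5 + J}{4 + J}$)
$p{\left(k \right)} = - \frac{\sqrt{k}}{20}$ ($p{\left(k \right)} = - \frac{\frac{-5 + 6}{4 + 6} \sqrt{k}}{2} = - \frac{\frac{1}{10} \cdot 1 \sqrt{k}}{2} = - \frac{\frac{1}{10} \sqrt{k}}{2} = - \frac{\sqrt{k}}{20}$)
$427 + 334 p{\left(5 \right)} \left(0 + 4\right) = 427 + 334 - \frac{\sqrt{5}}{20} \left(0 + 4\right) = 427 + 334 - \frac{\sqrt{5}}{20} \cdot 4 = 427 + 334 \left(- \frac{\sqrt{5}}{5}\right) = 427 - \frac{334 \sqrt{5}}{5}$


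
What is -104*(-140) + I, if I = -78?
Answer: 14482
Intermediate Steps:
-104*(-140) + I = -104*(-140) - 78 = 14560 - 78 = 14482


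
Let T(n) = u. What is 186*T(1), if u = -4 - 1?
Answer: -930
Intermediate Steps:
u = -5
T(n) = -5
186*T(1) = 186*(-5) = -930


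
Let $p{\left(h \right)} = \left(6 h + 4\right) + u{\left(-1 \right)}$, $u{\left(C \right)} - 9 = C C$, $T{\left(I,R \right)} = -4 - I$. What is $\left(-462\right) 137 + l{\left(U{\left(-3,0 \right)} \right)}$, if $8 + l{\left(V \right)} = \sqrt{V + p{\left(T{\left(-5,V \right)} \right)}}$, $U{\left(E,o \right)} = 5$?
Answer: $-63297$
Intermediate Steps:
$u{\left(C \right)} = 9 + C^{2}$ ($u{\left(C \right)} = 9 + C C = 9 + C^{2}$)
$p{\left(h \right)} = 14 + 6 h$ ($p{\left(h \right)} = \left(6 h + 4\right) + \left(9 + \left(-1\right)^{2}\right) = \left(4 + 6 h\right) + \left(9 + 1\right) = \left(4 + 6 h\right) + 10 = 14 + 6 h$)
$l{\left(V \right)} = -8 + \sqrt{20 + V}$ ($l{\left(V \right)} = -8 + \sqrt{V + \left(14 + 6 \left(-4 - -5\right)\right)} = -8 + \sqrt{V + \left(14 + 6 \left(-4 + 5\right)\right)} = -8 + \sqrt{V + \left(14 + 6 \cdot 1\right)} = -8 + \sqrt{V + \left(14 + 6\right)} = -8 + \sqrt{V + 20} = -8 + \sqrt{20 + V}$)
$\left(-462\right) 137 + l{\left(U{\left(-3,0 \right)} \right)} = \left(-462\right) 137 - \left(8 - \sqrt{20 + 5}\right) = -63294 - \left(8 - \sqrt{25}\right) = -63294 + \left(-8 + 5\right) = -63294 - 3 = -63297$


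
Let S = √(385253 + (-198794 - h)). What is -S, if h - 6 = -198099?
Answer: -42*√218 ≈ -620.12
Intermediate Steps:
h = -198093 (h = 6 - 198099 = -198093)
S = 42*√218 (S = √(385253 + (-198794 - 1*(-198093))) = √(385253 + (-198794 + 198093)) = √(385253 - 701) = √384552 = 42*√218 ≈ 620.12)
-S = -42*√218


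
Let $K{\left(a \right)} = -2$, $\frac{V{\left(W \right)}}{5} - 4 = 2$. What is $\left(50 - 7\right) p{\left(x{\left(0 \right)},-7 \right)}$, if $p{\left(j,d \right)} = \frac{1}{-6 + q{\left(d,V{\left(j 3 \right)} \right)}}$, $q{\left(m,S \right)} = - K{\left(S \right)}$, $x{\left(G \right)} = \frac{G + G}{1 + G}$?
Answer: $- \frac{43}{4} \approx -10.75$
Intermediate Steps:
$x{\left(G \right)} = \frac{2 G}{1 + G}$
$V{\left(W \right)} = 30$ ($V{\left(W \right)} = 20 + 5 \cdot 2 = 20 + 10 = 30$)
$q{\left(m,S \right)} = 2$ ($q{\left(m,S \right)} = \left(-1\right) \left(-2\right) = 2$)
$p{\left(j,d \right)} = - \frac{1}{4}$ ($p{\left(j,d \right)} = \frac{1}{-6 + 2} = \frac{1}{-4} = - \frac{1}{4}$)
$\left(50 - 7\right) p{\left(x{\left(0 \right)},-7 \right)} = \left(50 - 7\right) \left(- \frac{1}{4}\right) = 43 \left(- \frac{1}{4}\right) = - \frac{43}{4}$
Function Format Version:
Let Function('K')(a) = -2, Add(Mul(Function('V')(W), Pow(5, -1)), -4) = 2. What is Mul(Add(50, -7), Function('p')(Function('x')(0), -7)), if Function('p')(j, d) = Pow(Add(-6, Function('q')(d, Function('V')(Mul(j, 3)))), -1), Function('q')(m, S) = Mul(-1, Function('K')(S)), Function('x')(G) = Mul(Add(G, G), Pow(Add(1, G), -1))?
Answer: Rational(-43, 4) ≈ -10.750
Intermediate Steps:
Function('x')(G) = Mul(2, G, Pow(Add(1, G), -1)) (Function('x')(G) = Mul(Mul(2, G), Pow(Add(1, G), -1)) = Mul(2, G, Pow(Add(1, G), -1)))
Function('V')(W) = 30 (Function('V')(W) = Add(20, Mul(5, 2)) = Add(20, 10) = 30)
Function('q')(m, S) = 2 (Function('q')(m, S) = Mul(-1, -2) = 2)
Function('p')(j, d) = Rational(-1, 4) (Function('p')(j, d) = Pow(Add(-6, 2), -1) = Pow(-4, -1) = Rational(-1, 4))
Mul(Add(50, -7), Function('p')(Function('x')(0), -7)) = Mul(Add(50, -7), Rational(-1, 4)) = Mul(43, Rational(-1, 4)) = Rational(-43, 4)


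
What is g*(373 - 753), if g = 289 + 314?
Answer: -229140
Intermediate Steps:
g = 603
g*(373 - 753) = 603*(373 - 753) = 603*(-380) = -229140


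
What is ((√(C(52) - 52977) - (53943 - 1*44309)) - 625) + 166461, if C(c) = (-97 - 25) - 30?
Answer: 156202 + I*√53129 ≈ 1.562e+5 + 230.5*I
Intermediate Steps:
C(c) = -152 (C(c) = -122 - 30 = -152)
((√(C(52) - 52977) - (53943 - 1*44309)) - 625) + 166461 = ((√(-152 - 52977) - (53943 - 1*44309)) - 625) + 166461 = ((√(-53129) - (53943 - 44309)) - 625) + 166461 = ((I*√53129 - 1*9634) - 625) + 166461 = ((I*√53129 - 9634) - 625) + 166461 = ((-9634 + I*√53129) - 625) + 166461 = (-10259 + I*√53129) + 166461 = 156202 + I*√53129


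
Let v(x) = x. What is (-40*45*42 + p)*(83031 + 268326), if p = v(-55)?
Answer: -26581913835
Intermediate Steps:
p = -55
(-40*45*42 + p)*(83031 + 268326) = (-40*45*42 - 55)*(83031 + 268326) = (-1800*42 - 55)*351357 = (-75600 - 55)*351357 = -75655*351357 = -26581913835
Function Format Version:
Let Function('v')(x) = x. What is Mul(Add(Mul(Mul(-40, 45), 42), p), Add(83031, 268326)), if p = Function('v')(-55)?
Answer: -26581913835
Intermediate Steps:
p = -55
Mul(Add(Mul(Mul(-40, 45), 42), p), Add(83031, 268326)) = Mul(Add(Mul(Mul(-40, 45), 42), -55), Add(83031, 268326)) = Mul(Add(Mul(-1800, 42), -55), 351357) = Mul(Add(-75600, -55), 351357) = Mul(-75655, 351357) = -26581913835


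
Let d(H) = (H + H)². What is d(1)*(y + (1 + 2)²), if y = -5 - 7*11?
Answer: -292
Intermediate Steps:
y = -82 (y = -5 - 77 = -82)
d(H) = 4*H² (d(H) = (2*H)² = 4*H²)
d(1)*(y + (1 + 2)²) = (4*1²)*(-82 + (1 + 2)²) = (4*1)*(-82 + 3²) = 4*(-82 + 9) = 4*(-73) = -292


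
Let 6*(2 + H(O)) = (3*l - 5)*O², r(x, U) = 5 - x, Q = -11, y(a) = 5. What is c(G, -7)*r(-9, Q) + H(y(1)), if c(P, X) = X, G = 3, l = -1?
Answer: -400/3 ≈ -133.33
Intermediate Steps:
H(O) = -2 - 4*O²/3 (H(O) = -2 + ((3*(-1) - 5)*O²)/6 = -2 + ((-3 - 5)*O²)/6 = -2 + (-8*O²)/6 = -2 - 4*O²/3)
c(G, -7)*r(-9, Q) + H(y(1)) = -7*(5 - 1*(-9)) + (-2 - 4/3*5²) = -7*(5 + 9) + (-2 - 4/3*25) = -7*14 + (-2 - 100/3) = -98 - 106/3 = -400/3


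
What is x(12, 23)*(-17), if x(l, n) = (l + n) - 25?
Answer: -170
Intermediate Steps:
x(l, n) = -25 + l + n
x(12, 23)*(-17) = (-25 + 12 + 23)*(-17) = 10*(-17) = -170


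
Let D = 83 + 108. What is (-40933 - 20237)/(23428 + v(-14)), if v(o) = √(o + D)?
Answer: -1433090760/548871007 + 61170*√177/548871007 ≈ -2.6095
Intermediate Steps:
D = 191
v(o) = √(191 + o) (v(o) = √(o + 191) = √(191 + o))
(-40933 - 20237)/(23428 + v(-14)) = (-40933 - 20237)/(23428 + √(191 - 14)) = -61170/(23428 + √177)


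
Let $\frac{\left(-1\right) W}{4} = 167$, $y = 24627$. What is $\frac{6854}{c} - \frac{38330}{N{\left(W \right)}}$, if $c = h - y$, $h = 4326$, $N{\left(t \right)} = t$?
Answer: $\frac{386779429}{6780534} \approx 57.043$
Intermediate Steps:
$W = -668$ ($W = \left(-4\right) 167 = -668$)
$c = -20301$ ($c = 4326 - 24627 = -20301$)
$\frac{6854}{c} - \frac{38330}{N{\left(W \right)}} = \frac{6854}{-20301} - \frac{38330}{-668} = 6854 \left(- \frac{1}{20301}\right) - - \frac{19165}{334} = - \frac{6854}{20301} + \frac{19165}{334} = \frac{386779429}{6780534}$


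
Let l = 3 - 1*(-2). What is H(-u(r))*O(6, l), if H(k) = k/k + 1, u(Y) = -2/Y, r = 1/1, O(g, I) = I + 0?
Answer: 10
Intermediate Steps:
l = 5 (l = 3 + 2 = 5)
O(g, I) = I
r = 1
H(k) = 2 (H(k) = 1 + 1 = 2)
H(-u(r))*O(6, l) = 2*5 = 10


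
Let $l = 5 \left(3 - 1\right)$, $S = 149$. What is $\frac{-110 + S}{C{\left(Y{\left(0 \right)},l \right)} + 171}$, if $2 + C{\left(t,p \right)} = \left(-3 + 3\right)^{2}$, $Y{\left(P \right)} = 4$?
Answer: $\frac{3}{13} \approx 0.23077$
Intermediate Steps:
$l = 10$ ($l = 5 \cdot 2 = 10$)
$C{\left(t,p \right)} = -2$ ($C{\left(t,p \right)} = -2 + \left(-3 + 3\right)^{2} = -2 + 0^{2} = -2 + 0 = -2$)
$\frac{-110 + S}{C{\left(Y{\left(0 \right)},l \right)} + 171} = \frac{-110 + 149}{-2 + 171} = \frac{39}{169} = 39 \cdot \frac{1}{169} = \frac{3}{13}$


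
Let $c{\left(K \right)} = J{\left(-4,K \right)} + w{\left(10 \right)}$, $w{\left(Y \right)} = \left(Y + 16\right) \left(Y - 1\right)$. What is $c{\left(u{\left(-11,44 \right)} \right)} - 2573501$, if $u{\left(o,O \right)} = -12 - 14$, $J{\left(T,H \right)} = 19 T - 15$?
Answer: $-2573358$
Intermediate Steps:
$J{\left(T,H \right)} = -15 + 19 T$
$w{\left(Y \right)} = \left(-1 + Y\right) \left(16 + Y\right)$ ($w{\left(Y \right)} = \left(16 + Y\right) \left(-1 + Y\right) = \left(-1 + Y\right) \left(16 + Y\right)$)
$u{\left(o,O \right)} = -26$
$c{\left(K \right)} = 143$ ($c{\left(K \right)} = \left(-15 + 19 \left(-4\right)\right) + \left(-16 + 10^{2} + 15 \cdot 10\right) = \left(-15 - 76\right) + \left(-16 + 100 + 150\right) = -91 + 234 = 143$)
$c{\left(u{\left(-11,44 \right)} \right)} - 2573501 = 143 - 2573501 = -2573358$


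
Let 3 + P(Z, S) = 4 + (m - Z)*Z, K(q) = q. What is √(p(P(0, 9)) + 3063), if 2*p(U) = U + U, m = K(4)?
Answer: 2*√766 ≈ 55.353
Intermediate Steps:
m = 4
P(Z, S) = 1 + Z*(4 - Z) (P(Z, S) = -3 + (4 + (4 - Z)*Z) = -3 + (4 + Z*(4 - Z)) = 1 + Z*(4 - Z))
p(U) = U (p(U) = (U + U)/2 = (2*U)/2 = U)
√(p(P(0, 9)) + 3063) = √((1 - 1*0² + 4*0) + 3063) = √((1 - 1*0 + 0) + 3063) = √((1 + 0 + 0) + 3063) = √(1 + 3063) = √3064 = 2*√766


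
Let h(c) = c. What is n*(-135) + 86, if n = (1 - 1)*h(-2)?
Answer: 86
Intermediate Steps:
n = 0 (n = (1 - 1)*(-2) = 0*(-2) = 0)
n*(-135) + 86 = 0*(-135) + 86 = 0 + 86 = 86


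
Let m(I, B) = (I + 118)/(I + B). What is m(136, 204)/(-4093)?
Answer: -127/695810 ≈ -0.00018252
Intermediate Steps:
m(I, B) = (118 + I)/(B + I)
m(136, 204)/(-4093) = ((118 + 136)/(204 + 136))/(-4093) = (254/340)*(-1/4093) = ((1/340)*254)*(-1/4093) = (127/170)*(-1/4093) = -127/695810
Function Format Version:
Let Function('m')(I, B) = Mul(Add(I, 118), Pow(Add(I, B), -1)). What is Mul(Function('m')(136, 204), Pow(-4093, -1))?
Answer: Rational(-127, 695810) ≈ -0.00018252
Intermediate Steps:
Function('m')(I, B) = Mul(Pow(Add(B, I), -1), Add(118, I)) (Function('m')(I, B) = Mul(Add(118, I), Pow(Add(B, I), -1)) = Mul(Pow(Add(B, I), -1), Add(118, I)))
Mul(Function('m')(136, 204), Pow(-4093, -1)) = Mul(Mul(Pow(Add(204, 136), -1), Add(118, 136)), Pow(-4093, -1)) = Mul(Mul(Pow(340, -1), 254), Rational(-1, 4093)) = Mul(Mul(Rational(1, 340), 254), Rational(-1, 4093)) = Mul(Rational(127, 170), Rational(-1, 4093)) = Rational(-127, 695810)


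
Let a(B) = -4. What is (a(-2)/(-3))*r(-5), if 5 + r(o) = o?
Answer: -40/3 ≈ -13.333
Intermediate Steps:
r(o) = -5 + o
(a(-2)/(-3))*r(-5) = (-4/(-3))*(-5 - 5) = -4*(-⅓)*(-10) = (4/3)*(-10) = -40/3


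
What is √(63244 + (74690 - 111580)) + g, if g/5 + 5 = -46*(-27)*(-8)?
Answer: -49705 + √26354 ≈ -49543.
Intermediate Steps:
g = -49705 (g = -25 + 5*(-46*(-27)*(-8)) = -25 + 5*(1242*(-8)) = -25 + 5*(-9936) = -25 - 49680 = -49705)
√(63244 + (74690 - 111580)) + g = √(63244 + (74690 - 111580)) - 49705 = √(63244 - 36890) - 49705 = √26354 - 49705 = -49705 + √26354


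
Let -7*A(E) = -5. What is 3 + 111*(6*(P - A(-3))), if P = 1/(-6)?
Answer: -4086/7 ≈ -583.71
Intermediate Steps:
A(E) = 5/7 (A(E) = -1/7*(-5) = 5/7)
P = -1/6 ≈ -0.16667
3 + 111*(6*(P - A(-3))) = 3 + 111*(6*(-1/6 - 1*5/7)) = 3 + 111*(6*(-1/6 - 5/7)) = 3 + 111*(6*(-37/42)) = 3 + 111*(-37/7) = 3 - 4107/7 = -4086/7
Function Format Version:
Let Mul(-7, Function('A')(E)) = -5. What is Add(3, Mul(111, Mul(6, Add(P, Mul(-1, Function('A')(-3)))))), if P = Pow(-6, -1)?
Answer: Rational(-4086, 7) ≈ -583.71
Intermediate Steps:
Function('A')(E) = Rational(5, 7) (Function('A')(E) = Mul(Rational(-1, 7), -5) = Rational(5, 7))
P = Rational(-1, 6) ≈ -0.16667
Add(3, Mul(111, Mul(6, Add(P, Mul(-1, Function('A')(-3)))))) = Add(3, Mul(111, Mul(6, Add(Rational(-1, 6), Mul(-1, Rational(5, 7)))))) = Add(3, Mul(111, Mul(6, Add(Rational(-1, 6), Rational(-5, 7))))) = Add(3, Mul(111, Mul(6, Rational(-37, 42)))) = Add(3, Mul(111, Rational(-37, 7))) = Add(3, Rational(-4107, 7)) = Rational(-4086, 7)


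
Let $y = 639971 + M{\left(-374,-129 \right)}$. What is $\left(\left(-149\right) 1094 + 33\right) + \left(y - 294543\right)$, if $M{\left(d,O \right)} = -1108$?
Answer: $181347$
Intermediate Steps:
$y = 638863$ ($y = 639971 - 1108 = 638863$)
$\left(\left(-149\right) 1094 + 33\right) + \left(y - 294543\right) = \left(\left(-149\right) 1094 + 33\right) + \left(638863 - 294543\right) = \left(-163006 + 33\right) + 344320 = -162973 + 344320 = 181347$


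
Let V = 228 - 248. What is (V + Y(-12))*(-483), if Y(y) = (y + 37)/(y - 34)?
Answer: 19845/2 ≈ 9922.5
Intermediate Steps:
V = -20
Y(y) = (37 + y)/(-34 + y)
(V + Y(-12))*(-483) = (-20 + (37 - 12)/(-34 - 12))*(-483) = (-20 + 25/(-46))*(-483) = (-20 - 1/46*25)*(-483) = (-20 - 25/46)*(-483) = -945/46*(-483) = 19845/2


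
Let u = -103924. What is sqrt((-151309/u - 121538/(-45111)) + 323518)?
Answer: 7*sqrt(36278102730962817986217)/2344057782 ≈ 568.79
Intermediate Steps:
sqrt((-151309/u - 121538/(-45111)) + 323518) = sqrt((-151309/(-103924) - 121538/(-45111)) + 323518) = sqrt((-151309*(-1/103924) - 121538*(-1/45111)) + 323518) = sqrt((151309/103924 + 121538/45111) + 323518) = sqrt(19456415411/4688115564 + 323518) = sqrt(1516709227449563/4688115564) = 7*sqrt(36278102730962817986217)/2344057782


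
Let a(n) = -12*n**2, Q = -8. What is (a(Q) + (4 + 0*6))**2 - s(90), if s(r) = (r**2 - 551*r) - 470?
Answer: 625656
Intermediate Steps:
s(r) = -470 + r**2 - 551*r
(a(Q) + (4 + 0*6))**2 - s(90) = (-12*(-8)**2 + (4 + 0*6))**2 - (-470 + 90**2 - 551*90) = (-12*64 + (4 + 0))**2 - (-470 + 8100 - 49590) = (-768 + 4)**2 - 1*(-41960) = (-764)**2 + 41960 = 583696 + 41960 = 625656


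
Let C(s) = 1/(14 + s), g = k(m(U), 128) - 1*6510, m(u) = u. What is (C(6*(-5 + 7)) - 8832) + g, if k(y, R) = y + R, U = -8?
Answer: -395771/26 ≈ -15222.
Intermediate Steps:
k(y, R) = R + y
g = -6390 (g = (128 - 8) - 1*6510 = 120 - 6510 = -6390)
(C(6*(-5 + 7)) - 8832) + g = (1/(14 + 6*(-5 + 7)) - 8832) - 6390 = (1/(14 + 6*2) - 8832) - 6390 = (1/(14 + 12) - 8832) - 6390 = (1/26 - 8832) - 6390 = -229631/26 - 6390 = -395771/26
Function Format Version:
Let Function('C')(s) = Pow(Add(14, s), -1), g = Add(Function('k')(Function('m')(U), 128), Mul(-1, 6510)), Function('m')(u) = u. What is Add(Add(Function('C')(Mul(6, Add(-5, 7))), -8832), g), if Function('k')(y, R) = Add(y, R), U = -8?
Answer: Rational(-395771, 26) ≈ -15222.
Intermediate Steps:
Function('k')(y, R) = Add(R, y)
g = -6390 (g = Add(Add(128, -8), Mul(-1, 6510)) = Add(120, -6510) = -6390)
Add(Add(Function('C')(Mul(6, Add(-5, 7))), -8832), g) = Add(Add(Pow(Add(14, Mul(6, Add(-5, 7))), -1), -8832), -6390) = Add(Add(Pow(Add(14, Mul(6, 2)), -1), -8832), -6390) = Add(Add(Pow(Add(14, 12), -1), -8832), -6390) = Add(Add(Pow(26, -1), -8832), -6390) = Add(Add(Rational(1, 26), -8832), -6390) = Add(Rational(-229631, 26), -6390) = Rational(-395771, 26)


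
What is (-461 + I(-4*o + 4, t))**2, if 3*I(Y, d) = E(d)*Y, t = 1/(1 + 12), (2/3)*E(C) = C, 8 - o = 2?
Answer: 36036009/169 ≈ 2.1323e+5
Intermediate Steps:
o = 6 (o = 8 - 1*2 = 8 - 2 = 6)
E(C) = 3*C/2
t = 1/13 ≈ 0.076923
I(Y, d) = Y*d/2 (I(Y, d) = ((3*d/2)*Y)/3 = (3*Y*d/2)/3 = Y*d/2)
(-461 + I(-4*o + 4, t))**2 = (-461 + (1/2)*(-4*6 + 4)*(1/13))**2 = (-461 + (1/2)*(-24 + 4)*(1/13))**2 = (-461 + (1/2)*(-20)*(1/13))**2 = (-461 - 10/13)**2 = (-6003/13)**2 = 36036009/169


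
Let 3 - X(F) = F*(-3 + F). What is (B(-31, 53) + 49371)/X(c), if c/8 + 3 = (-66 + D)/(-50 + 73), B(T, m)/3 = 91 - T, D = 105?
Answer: -8770291/24191 ≈ -362.54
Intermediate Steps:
B(T, m) = 273 - 3*T (B(T, m) = 3*(91 - T) = 273 - 3*T)
c = -240/23 (c = -24 + 8*((-66 + 105)/(-50 + 73)) = -24 + 8*(39/23) = -24 + 312/23 = -240/23 ≈ -10.435)
X(F) = 3 - F*(-3 + F)
(B(-31, 53) + 49371)/X(c) = ((273 - 3*(-31)) + 49371)/(3 - (-240/23)² + 3*(-240/23)) = ((273 + 93) + 49371)/(3 - 1*57600/529 - 720/23) = (366 + 49371)/(3 - 57600/529 - 720/23) = 49737/(-72573/529) = 49737*(-529/72573) = -8770291/24191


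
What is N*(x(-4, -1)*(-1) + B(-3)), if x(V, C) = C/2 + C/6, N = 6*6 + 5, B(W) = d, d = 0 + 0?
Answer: 82/3 ≈ 27.333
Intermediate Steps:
d = 0
B(W) = 0
N = 41 (N = 36 + 5 = 41)
x(V, C) = 2*C/3 (x(V, C) = C*(1/2) + C*(1/6) = C/2 + C/6 = 2*C/3)
N*(x(-4, -1)*(-1) + B(-3)) = 41*(((2/3)*(-1))*(-1) + 0) = 41*(-2/3*(-1) + 0) = 41*(2/3 + 0) = 41*(2/3) = 82/3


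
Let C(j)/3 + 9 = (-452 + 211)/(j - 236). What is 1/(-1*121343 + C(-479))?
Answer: -715/86778827 ≈ -8.2393e-6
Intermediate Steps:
C(j) = -27 - 723/(-236 + j) (C(j) = -27 + 3*((-452 + 211)/(j - 236)) = -27 + 3*(-241/(-236 + j)) = -27 - 723/(-236 + j))
1/(-1*121343 + C(-479)) = 1/(-1*121343 + 3*(1883 - 9*(-479))/(-236 - 479)) = 1/(-121343 + 3*(1883 + 4311)/(-715)) = 1/(-121343 + 3*(-1/715)*6194) = 1/(-121343 - 18582/715) = 1/(-86778827/715) = -715/86778827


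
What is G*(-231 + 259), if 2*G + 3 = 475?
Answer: 6608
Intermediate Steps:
G = 236 (G = -3/2 + (½)*475 = -3/2 + 475/2 = 236)
G*(-231 + 259) = 236*(-231 + 259) = 236*28 = 6608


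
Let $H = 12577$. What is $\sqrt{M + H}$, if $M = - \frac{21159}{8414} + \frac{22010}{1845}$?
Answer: $\frac{\sqrt{13480850070263786}}{1034922} \approx 112.19$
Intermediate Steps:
$M = \frac{29230757}{3104766}$ ($M = \left(-21159\right) \frac{1}{8414} + 22010 \cdot \frac{1}{1845} = - \frac{21159}{8414} + \frac{4402}{369} = \frac{29230757}{3104766} \approx 9.4148$)
$\sqrt{M + H} = \sqrt{\frac{29230757}{3104766} + 12577} = \sqrt{\frac{39077872739}{3104766}} = \frac{\sqrt{13480850070263786}}{1034922}$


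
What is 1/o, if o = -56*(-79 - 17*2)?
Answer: 1/6328 ≈ 0.00015803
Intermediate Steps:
o = 6328 (o = -56*(-79 - 34) = -56*(-113) = 6328)
1/o = 1/6328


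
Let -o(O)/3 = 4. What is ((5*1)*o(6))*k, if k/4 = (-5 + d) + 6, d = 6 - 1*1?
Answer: -1440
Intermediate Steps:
d = 5 (d = 6 - 1 = 5)
o(O) = -12 (o(O) = -3*4 = -12)
k = 24 (k = 4*((-5 + 5) + 6) = 4*(0 + 6) = 4*6 = 24)
((5*1)*o(6))*k = ((5*1)*(-12))*24 = (5*(-12))*24 = -60*24 = -1440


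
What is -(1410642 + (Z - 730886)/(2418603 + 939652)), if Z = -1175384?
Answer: -947458728688/671651 ≈ -1.4106e+6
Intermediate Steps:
-(1410642 + (Z - 730886)/(2418603 + 939652)) = -(1410642 + (-1175384 - 730886)/(2418603 + 939652)) = -(1410642 - 1906270/3358255) = -(1410642 - 1906270*1/3358255) = -(1410642 - 381254/671651) = -1*947458728688/671651 = -947458728688/671651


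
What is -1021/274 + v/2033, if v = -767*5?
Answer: -3126483/557042 ≈ -5.6127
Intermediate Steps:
v = -3835
-1021/274 + v/2033 = -1021/274 - 3835/2033 = -3126483/557042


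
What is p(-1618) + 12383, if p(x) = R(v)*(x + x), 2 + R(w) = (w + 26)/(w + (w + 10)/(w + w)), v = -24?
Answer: 10883823/569 ≈ 19128.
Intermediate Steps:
R(w) = -2 + (26 + w)/(w + (10 + w)/(2*w)) (R(w) = -2 + (w + 26)/(w + (w + 10)/(w + w)) = -2 + (26 + w)/(w + (10 + w)/((2*w))) = -2 + (26 + w)/(w + (10 + w)*(1/(2*w))) = -2 + (26 + w)/(w + (10 + w)/(2*w)))
p(x) = -2372*x/569 (p(x) = (2*(-10 - 1*(-24)² + 25*(-24))/(10 - 24 + 2*(-24)²))*(x + x) = (2*(-10 - 1*576 - 600)/(10 - 24 + 2*576))*(2*x) = (2*(-10 - 576 - 600)/(10 - 24 + 1152))*(2*x) = (2*(-1186)/1138)*(2*x) = (2*(1/1138)*(-1186))*(2*x) = -2372*x/569)
p(-1618) + 12383 = -2372/569*(-1618) + 12383 = 3837896/569 + 12383 = 10883823/569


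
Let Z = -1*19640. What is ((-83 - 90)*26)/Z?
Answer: 2249/9820 ≈ 0.22902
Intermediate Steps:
Z = -19640
((-83 - 90)*26)/Z = ((-83 - 90)*26)/(-19640) = -173*26*(-1/19640) = -4498*(-1/19640) = 2249/9820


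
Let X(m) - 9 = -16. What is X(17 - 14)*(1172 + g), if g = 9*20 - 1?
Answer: -9457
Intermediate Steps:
X(m) = -7 (X(m) = 9 - 16 = -7)
g = 179 (g = 180 - 1 = 179)
X(17 - 14)*(1172 + g) = -7*(1172 + 179) = -7*1351 = -9457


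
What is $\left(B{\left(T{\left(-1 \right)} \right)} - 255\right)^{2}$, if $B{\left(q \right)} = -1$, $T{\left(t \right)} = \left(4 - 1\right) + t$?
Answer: $65536$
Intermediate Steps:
$T{\left(t \right)} = 3 + t$
$\left(B{\left(T{\left(-1 \right)} \right)} - 255\right)^{2} = \left(-1 - 255\right)^{2} = \left(-256\right)^{2} = 65536$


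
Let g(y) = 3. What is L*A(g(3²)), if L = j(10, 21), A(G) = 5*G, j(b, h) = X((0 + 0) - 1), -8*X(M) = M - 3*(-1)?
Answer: -15/4 ≈ -3.7500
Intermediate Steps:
X(M) = -3/8 - M/8 (X(M) = -(M - 3*(-1))/8 = -(M + 3)/8 = -(3 + M)/8 = -3/8 - M/8)
j(b, h) = -¼ (j(b, h) = -3/8 - ((0 + 0) - 1)/8 = -3/8 - (0 - 1)/8 = -3/8 - ⅛*(-1) = -3/8 + ⅛ = -¼)
L = -¼ ≈ -0.25000
L*A(g(3²)) = -5*3/4 = -¼*15 = -15/4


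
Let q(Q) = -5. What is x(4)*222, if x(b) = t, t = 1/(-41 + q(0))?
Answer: -111/23 ≈ -4.8261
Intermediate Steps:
t = -1/46 (t = 1/(-41 - 5) = 1/(-46) = -1/46 ≈ -0.021739)
x(b) = -1/46
x(4)*222 = -1/46*222 = -111/23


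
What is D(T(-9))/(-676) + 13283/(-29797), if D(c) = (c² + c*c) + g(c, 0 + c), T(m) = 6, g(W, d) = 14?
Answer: -16075/28054 ≈ -0.57300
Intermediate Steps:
D(c) = 14 + 2*c² (D(c) = (c² + c*c) + 14 = (c² + c²) + 14 = 2*c² + 14 = 14 + 2*c²)
D(T(-9))/(-676) + 13283/(-29797) = (14 + 2*6²)/(-676) + 13283/(-29797) = (14 + 2*36)*(-1/676) + 13283*(-1/29797) = (14 + 72)*(-1/676) - 37/83 = 86*(-1/676) - 37/83 = -43/338 - 37/83 = -16075/28054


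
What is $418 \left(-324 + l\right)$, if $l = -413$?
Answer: $-308066$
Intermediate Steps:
$418 \left(-324 + l\right) = 418 \left(-324 - 413\right) = 418 \left(-737\right) = -308066$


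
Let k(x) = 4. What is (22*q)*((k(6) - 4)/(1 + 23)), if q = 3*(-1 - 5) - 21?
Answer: 0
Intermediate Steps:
q = -39 (q = 3*(-6) - 21 = -18 - 21 = -39)
(22*q)*((k(6) - 4)/(1 + 23)) = (22*(-39))*((4 - 4)/(1 + 23)) = -0/24 = -858*0 = 0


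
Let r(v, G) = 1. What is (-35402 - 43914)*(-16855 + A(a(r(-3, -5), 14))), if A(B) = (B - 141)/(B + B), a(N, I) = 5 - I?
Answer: 4008630640/3 ≈ 1.3362e+9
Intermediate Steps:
A(B) = (-141 + B)/(2*B) (A(B) = (-141 + B)/((2*B)) = (-141 + B)*(1/(2*B)) = (-141 + B)/(2*B))
(-35402 - 43914)*(-16855 + A(a(r(-3, -5), 14))) = (-35402 - 43914)*(-16855 + (-141 + (5 - 1*14))/(2*(5 - 1*14))) = -79316*(-16855 + (-141 + (5 - 14))/(2*(5 - 14))) = -79316*(-16855 + (½)*(-141 - 9)/(-9)) = -79316*(-16855 + (½)*(-⅑)*(-150)) = -79316*(-16855 + 25/3) = -79316*(-50540/3) = 4008630640/3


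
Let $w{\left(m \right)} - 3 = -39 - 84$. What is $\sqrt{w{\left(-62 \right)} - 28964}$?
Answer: $2 i \sqrt{7271} \approx 170.54 i$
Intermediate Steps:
$w{\left(m \right)} = -120$ ($w{\left(m \right)} = 3 - 123 = -120$)
$\sqrt{w{\left(-62 \right)} - 28964} = \sqrt{-120 - 28964} = \sqrt{-29084} = 2 i \sqrt{7271}$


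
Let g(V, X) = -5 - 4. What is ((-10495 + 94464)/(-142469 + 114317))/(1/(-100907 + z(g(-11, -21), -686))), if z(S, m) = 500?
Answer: 2810358461/9384 ≈ 2.9948e+5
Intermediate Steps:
g(V, X) = -9
((-10495 + 94464)/(-142469 + 114317))/(1/(-100907 + z(g(-11, -21), -686))) = ((-10495 + 94464)/(-142469 + 114317))/(1/(-100907 + 500)) = (83969/(-28152))/(1/(-100407)) = (83969*(-1/28152))/(-1/100407) = -83969/28152*(-100407) = 2810358461/9384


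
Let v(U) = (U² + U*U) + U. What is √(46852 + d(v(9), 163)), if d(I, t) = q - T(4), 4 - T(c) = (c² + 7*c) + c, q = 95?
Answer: 7*√959 ≈ 216.77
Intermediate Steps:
v(U) = U + 2*U² (v(U) = (U² + U²) + U = 2*U² + U = U + 2*U²)
T(c) = 4 - c² - 8*c (T(c) = 4 - ((c² + 7*c) + c) = 4 - (c² + 8*c) = 4 + (-c² - 8*c) = 4 - c² - 8*c)
d(I, t) = 139 (d(I, t) = 95 - (4 - 1*4² - 8*4) = 95 - (4 - 1*16 - 32) = 95 - (4 - 16 - 32) = 95 - 1*(-44) = 95 + 44 = 139)
√(46852 + d(v(9), 163)) = √(46852 + 139) = √46991 = 7*√959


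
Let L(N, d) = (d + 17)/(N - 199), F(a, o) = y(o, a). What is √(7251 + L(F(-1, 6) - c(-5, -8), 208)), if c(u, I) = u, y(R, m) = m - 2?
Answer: √281359734/197 ≈ 85.146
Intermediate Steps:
y(R, m) = -2 + m
F(a, o) = -2 + a
L(N, d) = (17 + d)/(-199 + N)
√(7251 + L(F(-1, 6) - c(-5, -8), 208)) = √(7251 + (17 + 208)/(-199 + ((-2 - 1) - 1*(-5)))) = √(7251 + 225/(-199 + (-3 + 5))) = √(7251 + 225/(-199 + 2)) = √(7251 + 225/(-197)) = √(7251 - 1/197*225) = √(7251 - 225/197) = √(1428222/197) = √281359734/197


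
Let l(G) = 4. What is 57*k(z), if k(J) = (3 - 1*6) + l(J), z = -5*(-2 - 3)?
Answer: 57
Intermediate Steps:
z = 25 (z = -5*(-5) = 25)
k(J) = 1 (k(J) = (3 - 1*6) + 4 = (3 - 6) + 4 = -3 + 4 = 1)
57*k(z) = 57*1 = 57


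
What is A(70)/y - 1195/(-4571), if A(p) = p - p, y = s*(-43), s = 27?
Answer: 1195/4571 ≈ 0.26143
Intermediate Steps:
y = -1161 (y = 27*(-43) = -1161)
A(p) = 0
A(70)/y - 1195/(-4571) = 0/(-1161) - 1195/(-4571) = 0*(-1/1161) - 1195*(-1/4571) = 0 + 1195/4571 = 1195/4571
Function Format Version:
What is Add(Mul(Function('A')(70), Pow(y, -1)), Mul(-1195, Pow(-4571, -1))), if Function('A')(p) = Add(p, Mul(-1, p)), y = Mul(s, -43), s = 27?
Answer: Rational(1195, 4571) ≈ 0.26143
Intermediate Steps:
y = -1161 (y = Mul(27, -43) = -1161)
Function('A')(p) = 0
Add(Mul(Function('A')(70), Pow(y, -1)), Mul(-1195, Pow(-4571, -1))) = Add(Mul(0, Pow(-1161, -1)), Mul(-1195, Pow(-4571, -1))) = Add(Mul(0, Rational(-1, 1161)), Mul(-1195, Rational(-1, 4571))) = Add(0, Rational(1195, 4571)) = Rational(1195, 4571)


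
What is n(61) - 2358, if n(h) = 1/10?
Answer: -23579/10 ≈ -2357.9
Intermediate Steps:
n(h) = ⅒
n(61) - 2358 = ⅒ - 2358 = -23579/10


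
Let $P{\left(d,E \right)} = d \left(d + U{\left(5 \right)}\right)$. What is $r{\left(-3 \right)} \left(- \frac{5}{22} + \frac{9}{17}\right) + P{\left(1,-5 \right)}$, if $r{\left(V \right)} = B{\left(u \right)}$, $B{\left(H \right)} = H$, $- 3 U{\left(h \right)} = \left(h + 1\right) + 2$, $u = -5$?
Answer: $- \frac{3565}{1122} \approx -3.1774$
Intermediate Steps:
$U{\left(h \right)} = -1 - \frac{h}{3}$ ($U{\left(h \right)} = - \frac{\left(h + 1\right) + 2}{3} = - \frac{\left(1 + h\right) + 2}{3} = - \frac{3 + h}{3} = -1 - \frac{h}{3}$)
$P{\left(d,E \right)} = d \left(- \frac{8}{3} + d\right)$ ($P{\left(d,E \right)} = d \left(d - \frac{8}{3}\right) = d \left(- \frac{8}{3} + d\right)$)
$r{\left(V \right)} = -5$
$r{\left(-3 \right)} \left(- \frac{5}{22} + \frac{9}{17}\right) + P{\left(1,-5 \right)} = - 5 \left(- \frac{5}{22} + \frac{9}{17}\right) + \frac{1}{3} \cdot 1 \left(-8 + 3 \cdot 1\right) = - 5 \left(\left(-5\right) \frac{1}{22} + 9 \cdot \frac{1}{17}\right) + \frac{1}{3} \cdot 1 \left(-8 + 3\right) = - 5 \left(- \frac{5}{22} + \frac{9}{17}\right) + \frac{1}{3} \cdot 1 \left(-5\right) = \left(-5\right) \frac{113}{374} - \frac{5}{3} = - \frac{565}{374} - \frac{5}{3} = - \frac{3565}{1122}$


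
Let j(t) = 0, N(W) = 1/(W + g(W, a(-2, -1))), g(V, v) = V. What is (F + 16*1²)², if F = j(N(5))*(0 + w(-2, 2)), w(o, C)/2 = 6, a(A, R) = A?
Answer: 256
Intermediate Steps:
w(o, C) = 12 (w(o, C) = 2*6 = 12)
N(W) = 1/(2*W) (N(W) = 1/(W + W) = 1/(2*W))
F = 0 (F = 0*(0 + 12) = 0*12 = 0)
(F + 16*1²)² = (0 + 16*1²)² = (0 + 16*1)² = (0 + 16)² = 16² = 256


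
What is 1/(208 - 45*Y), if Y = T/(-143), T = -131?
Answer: 143/23849 ≈ 0.0059961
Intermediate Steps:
Y = 131/143 (Y = -131/(-143) = -131*(-1/143) = 131/143 ≈ 0.91608)
1/(208 - 45*Y) = 1/(208 - 45*131/143) = 1/(208 - 5895/143) = 1/(23849/143) = 143/23849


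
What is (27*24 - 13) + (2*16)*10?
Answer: 955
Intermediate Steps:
(27*24 - 13) + (2*16)*10 = (648 - 13) + 32*10 = 635 + 320 = 955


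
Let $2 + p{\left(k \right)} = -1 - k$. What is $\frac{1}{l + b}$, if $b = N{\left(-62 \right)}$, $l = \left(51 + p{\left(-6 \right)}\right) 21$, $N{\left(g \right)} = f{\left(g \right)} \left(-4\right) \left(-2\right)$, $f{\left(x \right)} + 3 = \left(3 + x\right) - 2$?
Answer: $\frac{1}{622} \approx 0.0016077$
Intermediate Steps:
$f{\left(x \right)} = -2 + x$ ($f{\left(x \right)} = -3 + \left(\left(3 + x\right) - 2\right) = -3 + \left(1 + x\right) = -2 + x$)
$N{\left(g \right)} = -16 + 8 g$ ($N{\left(g \right)} = \left(-2 + g\right) \left(-4\right) \left(-2\right) = \left(8 - 4 g\right) \left(-2\right) = -16 + 8 g$)
$p{\left(k \right)} = -3 - k$ ($p{\left(k \right)} = -2 - \left(1 + k\right) = -3 - k$)
$l = 1134$ ($l = \left(51 - -3\right) 21 = \left(51 + \left(-3 + 6\right)\right) 21 = \left(51 + 3\right) 21 = 54 \cdot 21 = 1134$)
$b = -512$ ($b = -16 + 8 \left(-62\right) = -16 - 496 = -512$)
$\frac{1}{l + b} = \frac{1}{1134 - 512} = \frac{1}{622}$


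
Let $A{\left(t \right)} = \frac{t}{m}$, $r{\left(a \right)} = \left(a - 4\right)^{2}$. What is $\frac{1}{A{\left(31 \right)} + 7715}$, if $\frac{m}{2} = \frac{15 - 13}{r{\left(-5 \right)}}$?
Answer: $\frac{4}{33371} \approx 0.00011986$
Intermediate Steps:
$r{\left(a \right)} = \left(-4 + a\right)^{2}$
$m = \frac{4}{81}$ ($m = 2 \frac{15 - 13}{\left(-4 - 5\right)^{2}} = 2 \frac{2}{\left(-9\right)^{2}} = 2 \cdot \frac{2}{81} = \frac{4}{81} \approx 0.049383$)
$A{\left(t \right)} = \frac{81 t}{4}$ ($A{\left(t \right)} = \frac{t}{\frac{4}{81}} = t \frac{81}{4} = \frac{81 t}{4}$)
$\frac{1}{A{\left(31 \right)} + 7715} = \frac{1}{\frac{81}{4} \cdot 31 + 7715} = \frac{1}{\frac{2511}{4} + 7715} = \frac{1}{\frac{33371}{4}} = \frac{4}{33371}$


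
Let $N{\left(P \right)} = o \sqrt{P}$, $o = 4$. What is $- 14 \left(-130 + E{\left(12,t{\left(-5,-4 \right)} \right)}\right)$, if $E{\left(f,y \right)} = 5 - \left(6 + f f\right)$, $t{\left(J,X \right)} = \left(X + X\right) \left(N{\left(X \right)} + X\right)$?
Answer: $3850$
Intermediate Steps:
$N{\left(P \right)} = 4 \sqrt{P}$
$t{\left(J,X \right)} = 2 X \left(X + 4 \sqrt{X}\right)$ ($t{\left(J,X \right)} = \left(X + X\right) \left(4 \sqrt{X} + X\right) = 2 X \left(X + 4 \sqrt{X}\right)$)
$E{\left(f,y \right)} = -1 - f^{2}$ ($E{\left(f,y \right)} = 5 - \left(6 + f^{2}\right) = -1 - f^{2}$)
$- 14 \left(-130 + E{\left(12,t{\left(-5,-4 \right)} \right)}\right) = - 14 \left(-130 - 145\right) = \left(-14\right) \left(-275\right) = 3850$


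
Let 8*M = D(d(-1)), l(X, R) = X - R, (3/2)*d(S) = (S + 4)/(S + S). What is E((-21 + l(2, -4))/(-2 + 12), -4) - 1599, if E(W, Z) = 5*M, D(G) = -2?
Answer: -6401/4 ≈ -1600.3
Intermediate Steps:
d(S) = (4 + S)/(3*S) (d(S) = 2*((S + 4)/(S + S))/3 = 2*((4 + S)/((2*S)))/3 = 2*((4 + S)*(1/(2*S)))/3 = 2*((4 + S)/(2*S))/3 = (4 + S)/(3*S))
M = -1/4 (M = (1/8)*(-2) = -1/4 ≈ -0.25000)
E(W, Z) = -5/4 (E(W, Z) = 5*(-1/4) = -5/4)
E((-21 + l(2, -4))/(-2 + 12), -4) - 1599 = -5/4 - 1599 = -6401/4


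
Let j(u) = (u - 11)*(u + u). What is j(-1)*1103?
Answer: 26472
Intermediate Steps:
j(u) = 2*u*(-11 + u) (j(u) = (-11 + u)*(2*u) = 2*u*(-11 + u))
j(-1)*1103 = (2*(-1)*(-11 - 1))*1103 = (2*(-1)*(-12))*1103 = 24*1103 = 26472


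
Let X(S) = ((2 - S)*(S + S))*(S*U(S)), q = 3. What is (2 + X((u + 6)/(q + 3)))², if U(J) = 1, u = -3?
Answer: 121/16 ≈ 7.5625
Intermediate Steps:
X(S) = 2*S²*(2 - S) (X(S) = ((2 - S)*(S + S))*(S*1) = ((2 - S)*(2*S))*S = (2*S*(2 - S))*S = 2*S²*(2 - S))
(2 + X((u + 6)/(q + 3)))² = (2 + 2*((-3 + 6)/(3 + 3))²*(2 - (-3 + 6)/(3 + 3)))² = (2 + 2*(3/6)²*(2 - 3/6))² = (2 + 2*(3*(⅙))²*(2 - 3/6))² = (2 + 2*(½)²*(2 - 1*½))² = (2 + 2*(¼)*(2 - ½))² = (2 + 2*(¼)*(3/2))² = (2 + ¾)² = (11/4)² = 121/16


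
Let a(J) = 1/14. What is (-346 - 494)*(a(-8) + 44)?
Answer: -37020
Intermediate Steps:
a(J) = 1/14
(-346 - 494)*(a(-8) + 44) = (-346 - 494)*(1/14 + 44) = -840*617/14 = -37020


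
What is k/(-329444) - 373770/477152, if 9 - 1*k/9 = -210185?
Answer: -128223333909/19649357936 ≈ -6.5256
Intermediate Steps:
k = 1891746 (k = 81 - 9*(-210185) = 81 + 1891665 = 1891746)
k/(-329444) - 373770/477152 = 1891746/(-329444) - 373770/477152 = 1891746*(-1/329444) - 373770*1/477152 = -945873/164722 - 186885/238576 = -128223333909/19649357936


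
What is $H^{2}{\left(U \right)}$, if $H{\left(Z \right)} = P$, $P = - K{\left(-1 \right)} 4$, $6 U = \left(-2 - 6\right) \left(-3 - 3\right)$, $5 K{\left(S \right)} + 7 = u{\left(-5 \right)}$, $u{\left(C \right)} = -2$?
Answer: $\frac{1296}{25} \approx 51.84$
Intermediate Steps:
$K{\left(S \right)} = - \frac{9}{5}$ ($K{\left(S \right)} = - \frac{7}{5} + \frac{1}{5} \left(-2\right) = - \frac{7}{5} - \frac{2}{5} = - \frac{9}{5}$)
$U = 8$ ($U = \frac{\left(-2 - 6\right) \left(-3 - 3\right)}{6} = \frac{\left(-8\right) \left(-6\right)}{6} = \frac{1}{6} \cdot 48 = 8$)
$P = \frac{36}{5}$ ($P = \left(-1\right) \left(- \frac{9}{5}\right) 4 = \frac{9}{5} \cdot 4 = \frac{36}{5} \approx 7.2$)
$H{\left(Z \right)} = \frac{36}{5}$
$H^{2}{\left(U \right)} = \left(\frac{36}{5}\right)^{2} = \frac{1296}{25}$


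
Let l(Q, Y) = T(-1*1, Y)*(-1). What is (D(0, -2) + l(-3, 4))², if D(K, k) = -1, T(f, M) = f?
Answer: 0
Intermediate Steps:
l(Q, Y) = 1 (l(Q, Y) = -1*1*(-1) = -1*(-1) = 1)
(D(0, -2) + l(-3, 4))² = (-1 + 1)² = 0² = 0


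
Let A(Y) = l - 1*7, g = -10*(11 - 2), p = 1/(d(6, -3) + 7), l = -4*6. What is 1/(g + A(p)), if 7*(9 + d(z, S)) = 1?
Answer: -1/121 ≈ -0.0082645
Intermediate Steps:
l = -24
d(z, S) = -62/7 (d(z, S) = -9 + (1/7)*1 = -9 + 1/7 = -62/7)
p = -7/13 (p = 1/(-62/7 + 7) = 1/(-13/7) = -7/13 ≈ -0.53846)
g = -90 (g = -10*9 = -90)
A(Y) = -31 (A(Y) = -24 - 1*7 = -24 - 7 = -31)
1/(g + A(p)) = 1/(-90 - 31) = 1/(-121) = -1/121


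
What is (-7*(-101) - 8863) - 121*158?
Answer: -27274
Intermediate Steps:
(-7*(-101) - 8863) - 121*158 = (707 - 8863) - 19118 = -8156 - 19118 = -27274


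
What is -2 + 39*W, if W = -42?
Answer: -1640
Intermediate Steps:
-2 + 39*W = -2 + 39*(-42) = -2 - 1638 = -1640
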